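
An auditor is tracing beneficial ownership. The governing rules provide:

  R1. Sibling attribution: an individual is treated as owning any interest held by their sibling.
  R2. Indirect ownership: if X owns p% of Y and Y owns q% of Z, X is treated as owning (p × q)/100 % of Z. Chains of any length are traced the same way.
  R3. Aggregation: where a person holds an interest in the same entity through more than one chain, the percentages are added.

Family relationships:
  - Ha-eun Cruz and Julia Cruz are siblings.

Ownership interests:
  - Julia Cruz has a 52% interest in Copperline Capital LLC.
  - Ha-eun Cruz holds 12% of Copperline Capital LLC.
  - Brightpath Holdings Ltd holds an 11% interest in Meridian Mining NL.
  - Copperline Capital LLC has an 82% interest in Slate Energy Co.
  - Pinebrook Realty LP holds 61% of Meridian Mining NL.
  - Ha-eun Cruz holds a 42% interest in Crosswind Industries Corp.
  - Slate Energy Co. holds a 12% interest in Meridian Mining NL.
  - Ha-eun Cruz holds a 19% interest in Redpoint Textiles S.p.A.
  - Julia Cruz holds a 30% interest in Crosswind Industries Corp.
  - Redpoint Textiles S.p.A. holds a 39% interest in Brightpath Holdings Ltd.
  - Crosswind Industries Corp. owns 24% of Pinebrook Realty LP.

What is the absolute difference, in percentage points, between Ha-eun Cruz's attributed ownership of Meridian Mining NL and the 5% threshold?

By sibling attribution (R1), Ha-eun Cruz is treated as also owning Julia Cruz's interest in Copperline Capital LLC, giving 12% + 52% = 64%.
By sibling attribution (R1), Ha-eun Cruz is treated as also owning Julia Cruz's interest in Crosswind Industries Corp, giving 42% + 30% = 72%.
Chain via Copperline Capital LLC → Slate Energy Co. (R2): 64% × 82% × 12% = 6.2976% of Meridian Mining NL.
Chain via Redpoint Textiles S.p.A. → Brightpath Holdings Ltd (R2): 19% × 39% × 11% = 0.8151% of Meridian Mining NL.
Chain via Crosswind Industries Corp. → Pinebrook Realty LP (R2): 72% × 24% × 61% = 10.5408% of Meridian Mining NL.
Aggregating (R3): 6.2976% + 0.8151% + 10.5408% = 17.6535%.
17.6535% exceeds the 5% threshold by 12.6535 percentage points.

12.6535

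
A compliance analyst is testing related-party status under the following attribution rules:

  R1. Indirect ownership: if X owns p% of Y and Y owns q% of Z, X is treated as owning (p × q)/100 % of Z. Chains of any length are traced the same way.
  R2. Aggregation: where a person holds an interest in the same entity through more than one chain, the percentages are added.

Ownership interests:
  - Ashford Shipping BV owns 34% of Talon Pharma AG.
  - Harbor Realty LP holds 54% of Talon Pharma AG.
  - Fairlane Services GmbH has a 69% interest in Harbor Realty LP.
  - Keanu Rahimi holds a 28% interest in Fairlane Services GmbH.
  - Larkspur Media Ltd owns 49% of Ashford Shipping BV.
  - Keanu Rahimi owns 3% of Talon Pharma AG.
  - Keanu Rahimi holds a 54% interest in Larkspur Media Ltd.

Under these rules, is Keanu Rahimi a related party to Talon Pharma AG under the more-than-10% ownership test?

Chain via Larkspur Media Ltd → Ashford Shipping BV (R1): 54% × 49% × 34% = 8.9964% of Talon Pharma AG.
Chain via Fairlane Services GmbH → Harbor Realty LP (R1): 28% × 69% × 54% = 10.4328% of Talon Pharma AG.
Direct interest in Talon Pharma AG: 3%.
Aggregating (R2): 8.9964% + 10.4328% + 3% = 22.4292%.
22.4292% exceeds the 10% threshold, so Keanu is a related party to Talon Pharma AG.

Yes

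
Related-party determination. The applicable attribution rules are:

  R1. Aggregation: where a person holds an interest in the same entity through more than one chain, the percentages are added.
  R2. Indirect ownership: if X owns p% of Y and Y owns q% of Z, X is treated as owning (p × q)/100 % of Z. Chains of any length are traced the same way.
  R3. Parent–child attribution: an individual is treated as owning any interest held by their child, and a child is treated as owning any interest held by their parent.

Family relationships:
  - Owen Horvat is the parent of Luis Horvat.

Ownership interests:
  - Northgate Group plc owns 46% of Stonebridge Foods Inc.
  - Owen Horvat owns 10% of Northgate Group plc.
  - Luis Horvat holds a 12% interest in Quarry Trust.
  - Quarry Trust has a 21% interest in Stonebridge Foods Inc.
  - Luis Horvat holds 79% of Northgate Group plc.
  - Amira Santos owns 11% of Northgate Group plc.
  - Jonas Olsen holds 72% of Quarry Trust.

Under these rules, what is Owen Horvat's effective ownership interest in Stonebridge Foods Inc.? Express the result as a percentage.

43.46%

By parent–child attribution (R3), Owen Horvat is treated as also owning Luis Horvat's interest in Northgate Group plc, giving 10% + 79% = 89%.
By parent–child attribution (R3), Owen Horvat is treated as owning Luis Horvat's 12% interest in Quarry Trust.
Chain via Northgate Group plc (R2): 89% × 46% = 40.94% of Stonebridge Foods Inc.
Chain via Quarry Trust (R2): 12% × 21% = 2.52% of Stonebridge Foods Inc.
Aggregating (R1): 40.94% + 2.52% = 43.46%.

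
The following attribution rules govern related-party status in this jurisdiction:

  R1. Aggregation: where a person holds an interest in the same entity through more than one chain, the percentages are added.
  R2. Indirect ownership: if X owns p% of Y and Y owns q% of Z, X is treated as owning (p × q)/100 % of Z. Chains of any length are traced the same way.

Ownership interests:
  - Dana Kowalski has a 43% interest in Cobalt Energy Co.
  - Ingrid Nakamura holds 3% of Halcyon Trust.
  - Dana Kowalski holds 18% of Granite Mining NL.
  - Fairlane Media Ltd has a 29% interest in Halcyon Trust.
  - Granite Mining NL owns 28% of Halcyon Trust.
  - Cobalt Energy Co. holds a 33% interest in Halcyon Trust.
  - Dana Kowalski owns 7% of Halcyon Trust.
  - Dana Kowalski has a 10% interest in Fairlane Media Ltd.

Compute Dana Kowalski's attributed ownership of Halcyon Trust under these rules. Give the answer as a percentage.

29.13%

Chain via Cobalt Energy Co. (R2): 43% × 33% = 14.19% of Halcyon Trust.
Chain via Fairlane Media Ltd (R2): 10% × 29% = 2.9% of Halcyon Trust.
Chain via Granite Mining NL (R2): 18% × 28% = 5.04% of Halcyon Trust.
Direct interest in Halcyon Trust: 7%.
Aggregating (R1): 14.19% + 2.9% + 5.04% + 7% = 29.13%.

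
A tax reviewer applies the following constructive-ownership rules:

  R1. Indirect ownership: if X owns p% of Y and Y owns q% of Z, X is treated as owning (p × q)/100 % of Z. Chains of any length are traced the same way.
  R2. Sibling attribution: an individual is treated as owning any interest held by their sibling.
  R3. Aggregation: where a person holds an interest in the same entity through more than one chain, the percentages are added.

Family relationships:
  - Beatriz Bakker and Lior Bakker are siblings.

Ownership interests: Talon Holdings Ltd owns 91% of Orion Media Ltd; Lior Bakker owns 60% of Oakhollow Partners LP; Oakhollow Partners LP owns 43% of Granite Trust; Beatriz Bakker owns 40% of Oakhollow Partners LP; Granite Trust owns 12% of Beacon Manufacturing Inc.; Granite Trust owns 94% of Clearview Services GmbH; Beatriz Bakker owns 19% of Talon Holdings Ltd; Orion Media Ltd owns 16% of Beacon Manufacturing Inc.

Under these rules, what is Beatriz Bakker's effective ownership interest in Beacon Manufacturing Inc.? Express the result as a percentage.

By sibling attribution (R2), Beatriz Bakker is treated as also owning Lior Bakker's interest in Oakhollow Partners LP, giving 40% + 60% = 100%.
Chain via Talon Holdings Ltd → Orion Media Ltd (R1): 19% × 91% × 16% = 2.7664% of Beacon Manufacturing Inc.
Chain via Oakhollow Partners LP → Granite Trust (R1): 100% × 43% × 12% = 5.16% of Beacon Manufacturing Inc.
Aggregating (R3): 2.7664% + 5.16% = 7.9264%.

7.9264%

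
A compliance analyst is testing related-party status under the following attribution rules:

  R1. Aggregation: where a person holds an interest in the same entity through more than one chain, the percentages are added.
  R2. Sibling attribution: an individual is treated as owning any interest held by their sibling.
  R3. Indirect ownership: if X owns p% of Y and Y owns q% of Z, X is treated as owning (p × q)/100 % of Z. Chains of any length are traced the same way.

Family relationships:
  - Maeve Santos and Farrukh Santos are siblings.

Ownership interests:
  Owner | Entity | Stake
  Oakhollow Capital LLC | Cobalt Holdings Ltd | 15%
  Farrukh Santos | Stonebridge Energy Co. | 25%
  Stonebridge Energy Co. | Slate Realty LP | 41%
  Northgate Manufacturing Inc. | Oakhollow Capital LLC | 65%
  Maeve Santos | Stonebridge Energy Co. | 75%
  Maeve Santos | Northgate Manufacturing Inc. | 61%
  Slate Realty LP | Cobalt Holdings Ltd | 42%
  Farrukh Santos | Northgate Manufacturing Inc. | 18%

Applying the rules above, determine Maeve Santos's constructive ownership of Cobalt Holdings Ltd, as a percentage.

24.9225%

By sibling attribution (R2), Maeve Santos is treated as also owning Farrukh Santos's interest in Stonebridge Energy Co, giving 75% + 25% = 100%.
By sibling attribution (R2), Maeve Santos is treated as also owning Farrukh Santos's interest in Northgate Manufacturing Inc, giving 61% + 18% = 79%.
Chain via Stonebridge Energy Co. → Slate Realty LP (R3): 100% × 41% × 42% = 17.22% of Cobalt Holdings Ltd.
Chain via Northgate Manufacturing Inc. → Oakhollow Capital LLC (R3): 79% × 65% × 15% = 7.7025% of Cobalt Holdings Ltd.
Aggregating (R1): 17.22% + 7.7025% = 24.9225%.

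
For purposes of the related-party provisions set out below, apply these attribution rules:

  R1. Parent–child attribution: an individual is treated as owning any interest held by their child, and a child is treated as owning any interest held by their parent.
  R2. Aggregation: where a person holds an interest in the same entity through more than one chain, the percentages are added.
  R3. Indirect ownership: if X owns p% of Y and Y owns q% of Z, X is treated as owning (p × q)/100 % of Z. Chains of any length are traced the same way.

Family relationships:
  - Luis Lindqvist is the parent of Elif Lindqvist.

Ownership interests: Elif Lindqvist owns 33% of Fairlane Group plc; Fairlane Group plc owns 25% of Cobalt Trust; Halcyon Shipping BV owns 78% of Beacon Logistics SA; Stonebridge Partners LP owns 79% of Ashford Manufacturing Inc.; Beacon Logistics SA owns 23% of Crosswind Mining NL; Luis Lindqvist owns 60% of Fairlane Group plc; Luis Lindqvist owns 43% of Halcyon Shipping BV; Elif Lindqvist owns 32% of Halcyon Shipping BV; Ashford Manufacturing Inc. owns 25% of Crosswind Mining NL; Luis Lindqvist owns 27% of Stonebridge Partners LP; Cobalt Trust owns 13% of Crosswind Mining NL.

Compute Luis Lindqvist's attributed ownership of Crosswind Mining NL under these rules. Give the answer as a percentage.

By parent–child attribution (R1), Luis Lindqvist is treated as also owning Elif Lindqvist's interest in Fairlane Group plc, giving 60% + 33% = 93%.
By parent–child attribution (R1), Luis Lindqvist is treated as also owning Elif Lindqvist's interest in Halcyon Shipping BV, giving 43% + 32% = 75%.
Chain via Fairlane Group plc → Cobalt Trust (R3): 93% × 25% × 13% = 3.0225% of Crosswind Mining NL.
Chain via Stonebridge Partners LP → Ashford Manufacturing Inc. (R3): 27% × 79% × 25% = 5.3325% of Crosswind Mining NL.
Chain via Halcyon Shipping BV → Beacon Logistics SA (R3): 75% × 78% × 23% = 13.455% of Crosswind Mining NL.
Aggregating (R2): 3.0225% + 5.3325% + 13.455% = 21.81%.

21.81%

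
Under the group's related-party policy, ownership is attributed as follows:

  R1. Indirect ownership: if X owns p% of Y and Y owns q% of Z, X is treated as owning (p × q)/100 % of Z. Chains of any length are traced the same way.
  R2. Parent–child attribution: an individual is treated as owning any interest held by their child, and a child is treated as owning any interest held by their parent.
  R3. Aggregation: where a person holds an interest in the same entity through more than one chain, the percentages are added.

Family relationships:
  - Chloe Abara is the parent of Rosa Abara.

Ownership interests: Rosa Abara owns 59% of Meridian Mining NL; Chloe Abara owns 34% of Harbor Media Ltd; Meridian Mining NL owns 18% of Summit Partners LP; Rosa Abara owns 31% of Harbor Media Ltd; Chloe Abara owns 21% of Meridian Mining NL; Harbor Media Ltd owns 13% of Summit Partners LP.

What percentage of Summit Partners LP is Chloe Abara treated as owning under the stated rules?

22.85%

By parent–child attribution (R2), Chloe Abara is treated as also owning Rosa Abara's interest in Harbor Media Ltd, giving 34% + 31% = 65%.
By parent–child attribution (R2), Chloe Abara is treated as also owning Rosa Abara's interest in Meridian Mining NL, giving 21% + 59% = 80%.
Chain via Harbor Media Ltd (R1): 65% × 13% = 8.45% of Summit Partners LP.
Chain via Meridian Mining NL (R1): 80% × 18% = 14.4% of Summit Partners LP.
Aggregating (R3): 8.45% + 14.4% = 22.85%.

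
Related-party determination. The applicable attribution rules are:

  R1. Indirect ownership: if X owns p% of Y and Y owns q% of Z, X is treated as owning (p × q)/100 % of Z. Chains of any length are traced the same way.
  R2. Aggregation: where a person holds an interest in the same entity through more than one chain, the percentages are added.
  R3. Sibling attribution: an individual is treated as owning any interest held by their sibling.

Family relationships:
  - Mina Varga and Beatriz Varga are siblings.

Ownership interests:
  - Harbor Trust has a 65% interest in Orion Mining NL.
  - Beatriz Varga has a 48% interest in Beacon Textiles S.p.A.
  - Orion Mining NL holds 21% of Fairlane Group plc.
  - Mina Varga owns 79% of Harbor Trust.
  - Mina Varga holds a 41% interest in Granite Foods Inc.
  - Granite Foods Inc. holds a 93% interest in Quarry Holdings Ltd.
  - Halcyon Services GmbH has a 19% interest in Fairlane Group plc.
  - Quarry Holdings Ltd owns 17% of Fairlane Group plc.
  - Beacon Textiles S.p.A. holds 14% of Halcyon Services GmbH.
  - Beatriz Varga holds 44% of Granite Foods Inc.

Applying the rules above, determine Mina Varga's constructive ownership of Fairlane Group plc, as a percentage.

By sibling attribution (R3), Mina Varga is treated as also owning Beatriz Varga's interest in Granite Foods Inc, giving 41% + 44% = 85%.
By sibling attribution (R3), Mina Varga is treated as owning Beatriz Varga's 48% interest in Beacon Textiles S.p.A.
Chain via Harbor Trust → Orion Mining NL (R1): 79% × 65% × 21% = 10.7835% of Fairlane Group plc.
Chain via Granite Foods Inc. → Quarry Holdings Ltd (R1): 85% × 93% × 17% = 13.4385% of Fairlane Group plc.
Chain via Beacon Textiles S.p.A. → Halcyon Services GmbH (R1): 48% × 14% × 19% = 1.2768% of Fairlane Group plc.
Aggregating (R2): 10.7835% + 13.4385% + 1.2768% = 25.4988%.

25.4988%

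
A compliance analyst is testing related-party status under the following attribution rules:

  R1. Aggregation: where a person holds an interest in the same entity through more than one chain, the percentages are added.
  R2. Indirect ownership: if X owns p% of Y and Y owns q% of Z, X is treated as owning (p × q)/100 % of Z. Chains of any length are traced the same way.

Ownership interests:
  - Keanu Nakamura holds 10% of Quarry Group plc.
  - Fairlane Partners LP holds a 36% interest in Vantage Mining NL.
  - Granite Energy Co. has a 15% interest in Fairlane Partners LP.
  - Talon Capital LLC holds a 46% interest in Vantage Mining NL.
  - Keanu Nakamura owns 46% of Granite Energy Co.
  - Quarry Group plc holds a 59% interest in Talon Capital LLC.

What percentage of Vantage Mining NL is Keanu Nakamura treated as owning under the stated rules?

Chain via Granite Energy Co. → Fairlane Partners LP (R2): 46% × 15% × 36% = 2.484% of Vantage Mining NL.
Chain via Quarry Group plc → Talon Capital LLC (R2): 10% × 59% × 46% = 2.714% of Vantage Mining NL.
Aggregating (R1): 2.484% + 2.714% = 5.198%.

5.198%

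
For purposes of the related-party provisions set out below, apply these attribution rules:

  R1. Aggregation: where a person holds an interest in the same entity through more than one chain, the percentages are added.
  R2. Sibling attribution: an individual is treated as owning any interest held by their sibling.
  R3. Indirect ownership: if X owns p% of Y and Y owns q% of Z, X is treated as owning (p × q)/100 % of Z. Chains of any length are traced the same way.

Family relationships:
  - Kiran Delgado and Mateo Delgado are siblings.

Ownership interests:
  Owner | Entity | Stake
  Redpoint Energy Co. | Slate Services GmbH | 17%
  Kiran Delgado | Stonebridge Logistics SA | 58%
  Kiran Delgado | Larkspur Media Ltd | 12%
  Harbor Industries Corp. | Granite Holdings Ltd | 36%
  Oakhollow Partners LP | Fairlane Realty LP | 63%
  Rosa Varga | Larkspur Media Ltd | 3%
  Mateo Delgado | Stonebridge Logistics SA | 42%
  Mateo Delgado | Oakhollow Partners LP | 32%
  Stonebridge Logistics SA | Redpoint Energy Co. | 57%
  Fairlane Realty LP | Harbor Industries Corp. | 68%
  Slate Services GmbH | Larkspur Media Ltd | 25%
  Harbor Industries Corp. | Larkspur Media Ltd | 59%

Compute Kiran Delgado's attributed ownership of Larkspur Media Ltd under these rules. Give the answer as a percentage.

22.510692%

By sibling attribution (R2), Kiran Delgado is treated as also owning Mateo Delgado's interest in Stonebridge Logistics SA, giving 58% + 42% = 100%.
By sibling attribution (R2), Kiran Delgado is treated as owning Mateo Delgado's 32% interest in Oakhollow Partners LP.
Chain via Stonebridge Logistics SA → Redpoint Energy Co. → Slate Services GmbH (R3): 100% × 57% × 17% × 25% = 2.4225% of Larkspur Media Ltd.
Direct interest in Larkspur Media Ltd: 12%.
Chain via Oakhollow Partners LP → Fairlane Realty LP → Harbor Industries Corp. (R3): 32% × 63% × 68% × 59% = 8.088192% of Larkspur Media Ltd.
Aggregating (R1): 2.4225% + 12% + 8.088192% = 22.510692%.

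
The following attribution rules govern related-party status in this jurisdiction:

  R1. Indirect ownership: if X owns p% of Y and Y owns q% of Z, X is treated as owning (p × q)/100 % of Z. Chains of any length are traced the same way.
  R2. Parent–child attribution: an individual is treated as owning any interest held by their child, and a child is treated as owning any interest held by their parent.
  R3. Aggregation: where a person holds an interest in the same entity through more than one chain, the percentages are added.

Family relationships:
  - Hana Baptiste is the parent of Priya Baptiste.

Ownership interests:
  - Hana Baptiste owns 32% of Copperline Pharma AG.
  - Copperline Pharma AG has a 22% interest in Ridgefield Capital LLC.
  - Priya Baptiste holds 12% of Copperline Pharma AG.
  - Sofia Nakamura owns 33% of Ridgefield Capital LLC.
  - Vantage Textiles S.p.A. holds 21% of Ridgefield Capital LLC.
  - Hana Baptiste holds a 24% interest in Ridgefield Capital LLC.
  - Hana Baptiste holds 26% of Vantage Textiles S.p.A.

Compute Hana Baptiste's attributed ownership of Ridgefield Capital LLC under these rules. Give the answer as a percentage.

39.14%

By parent–child attribution (R2), Hana Baptiste is treated as also owning Priya Baptiste's interest in Copperline Pharma AG, giving 32% + 12% = 44%.
Chain via Copperline Pharma AG (R1): 44% × 22% = 9.68% of Ridgefield Capital LLC.
Chain via Vantage Textiles S.p.A. (R1): 26% × 21% = 5.46% of Ridgefield Capital LLC.
Direct interest in Ridgefield Capital LLC: 24%.
Aggregating (R3): 9.68% + 5.46% + 24% = 39.14%.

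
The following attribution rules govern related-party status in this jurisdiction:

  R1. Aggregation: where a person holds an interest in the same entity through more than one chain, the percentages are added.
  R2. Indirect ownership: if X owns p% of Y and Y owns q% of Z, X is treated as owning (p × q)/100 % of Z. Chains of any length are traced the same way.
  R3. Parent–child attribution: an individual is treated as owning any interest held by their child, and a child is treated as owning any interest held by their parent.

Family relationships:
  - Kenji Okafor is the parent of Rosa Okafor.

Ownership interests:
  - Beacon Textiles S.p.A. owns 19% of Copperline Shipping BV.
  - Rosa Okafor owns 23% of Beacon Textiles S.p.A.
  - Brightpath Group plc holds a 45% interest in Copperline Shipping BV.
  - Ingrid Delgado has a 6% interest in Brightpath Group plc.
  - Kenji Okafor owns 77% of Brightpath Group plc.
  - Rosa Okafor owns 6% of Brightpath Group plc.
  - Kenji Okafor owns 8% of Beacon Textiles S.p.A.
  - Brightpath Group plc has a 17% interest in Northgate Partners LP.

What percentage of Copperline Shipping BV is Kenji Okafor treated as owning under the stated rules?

43.24%

By parent–child attribution (R3), Kenji Okafor is treated as also owning Rosa Okafor's interest in Beacon Textiles S.p.A, giving 8% + 23% = 31%.
By parent–child attribution (R3), Kenji Okafor is treated as also owning Rosa Okafor's interest in Brightpath Group plc, giving 77% + 6% = 83%.
Chain via Beacon Textiles S.p.A. (R2): 31% × 19% = 5.89% of Copperline Shipping BV.
Chain via Brightpath Group plc (R2): 83% × 45% = 37.35% of Copperline Shipping BV.
Aggregating (R1): 5.89% + 37.35% = 43.24%.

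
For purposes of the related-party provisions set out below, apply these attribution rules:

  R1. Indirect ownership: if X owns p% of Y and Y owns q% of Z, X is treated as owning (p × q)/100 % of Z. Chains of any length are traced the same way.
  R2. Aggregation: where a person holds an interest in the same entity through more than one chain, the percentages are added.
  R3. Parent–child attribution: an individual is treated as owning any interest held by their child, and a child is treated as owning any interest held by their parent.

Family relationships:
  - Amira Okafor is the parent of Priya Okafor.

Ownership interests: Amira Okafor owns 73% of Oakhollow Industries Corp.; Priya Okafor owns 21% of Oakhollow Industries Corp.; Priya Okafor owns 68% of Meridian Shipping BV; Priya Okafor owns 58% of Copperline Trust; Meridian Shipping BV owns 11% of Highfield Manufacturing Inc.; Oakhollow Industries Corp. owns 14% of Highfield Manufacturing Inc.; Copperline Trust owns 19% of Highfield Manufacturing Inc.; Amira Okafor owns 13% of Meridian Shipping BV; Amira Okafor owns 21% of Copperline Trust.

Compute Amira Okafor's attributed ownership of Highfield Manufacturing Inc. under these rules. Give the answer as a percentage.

By parent–child attribution (R3), Amira Okafor is treated as also owning Priya Okafor's interest in Meridian Shipping BV, giving 13% + 68% = 81%.
By parent–child attribution (R3), Amira Okafor is treated as also owning Priya Okafor's interest in Copperline Trust, giving 21% + 58% = 79%.
By parent–child attribution (R3), Amira Okafor is treated as also owning Priya Okafor's interest in Oakhollow Industries Corp, giving 73% + 21% = 94%.
Chain via Meridian Shipping BV (R1): 81% × 11% = 8.91% of Highfield Manufacturing Inc.
Chain via Copperline Trust (R1): 79% × 19% = 15.01% of Highfield Manufacturing Inc.
Chain via Oakhollow Industries Corp. (R1): 94% × 14% = 13.16% of Highfield Manufacturing Inc.
Aggregating (R2): 8.91% + 15.01% + 13.16% = 37.08%.

37.08%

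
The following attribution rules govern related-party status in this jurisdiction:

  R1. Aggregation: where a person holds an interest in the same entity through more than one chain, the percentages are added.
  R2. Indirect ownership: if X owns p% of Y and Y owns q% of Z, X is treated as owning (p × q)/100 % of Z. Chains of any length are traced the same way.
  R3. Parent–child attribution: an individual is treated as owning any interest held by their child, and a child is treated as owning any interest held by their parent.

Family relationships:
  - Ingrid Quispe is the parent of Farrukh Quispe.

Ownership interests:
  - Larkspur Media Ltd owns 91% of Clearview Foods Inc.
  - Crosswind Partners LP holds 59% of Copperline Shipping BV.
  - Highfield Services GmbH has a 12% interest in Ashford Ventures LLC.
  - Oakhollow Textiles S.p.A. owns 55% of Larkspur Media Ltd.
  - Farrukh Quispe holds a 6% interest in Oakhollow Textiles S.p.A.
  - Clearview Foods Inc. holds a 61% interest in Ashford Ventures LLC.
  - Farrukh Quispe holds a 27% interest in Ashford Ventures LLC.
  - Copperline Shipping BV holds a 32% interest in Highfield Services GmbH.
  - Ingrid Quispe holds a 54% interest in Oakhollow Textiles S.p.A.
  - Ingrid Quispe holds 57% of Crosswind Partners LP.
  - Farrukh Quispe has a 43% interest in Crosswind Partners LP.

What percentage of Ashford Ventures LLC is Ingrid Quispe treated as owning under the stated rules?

47.5839%

By parent–child attribution (R3), Ingrid Quispe is treated as also owning Farrukh Quispe's interest in Crosswind Partners LP, giving 57% + 43% = 100%.
By parent–child attribution (R3), Ingrid Quispe is treated as also owning Farrukh Quispe's interest in Oakhollow Textiles S.p.A, giving 54% + 6% = 60%.
By parent–child attribution (R3), Ingrid Quispe is treated as owning Farrukh Quispe's 27% interest in Ashford Ventures LLC.
Chain via Crosswind Partners LP → Copperline Shipping BV → Highfield Services GmbH (R2): 100% × 59% × 32% × 12% = 2.2656% of Ashford Ventures LLC.
Chain via Oakhollow Textiles S.p.A. → Larkspur Media Ltd → Clearview Foods Inc. (R2): 60% × 55% × 91% × 61% = 18.3183% of Ashford Ventures LLC.
Direct interest in Ashford Ventures LLC: 27%.
Aggregating (R1): 2.2656% + 18.3183% + 27% = 47.5839%.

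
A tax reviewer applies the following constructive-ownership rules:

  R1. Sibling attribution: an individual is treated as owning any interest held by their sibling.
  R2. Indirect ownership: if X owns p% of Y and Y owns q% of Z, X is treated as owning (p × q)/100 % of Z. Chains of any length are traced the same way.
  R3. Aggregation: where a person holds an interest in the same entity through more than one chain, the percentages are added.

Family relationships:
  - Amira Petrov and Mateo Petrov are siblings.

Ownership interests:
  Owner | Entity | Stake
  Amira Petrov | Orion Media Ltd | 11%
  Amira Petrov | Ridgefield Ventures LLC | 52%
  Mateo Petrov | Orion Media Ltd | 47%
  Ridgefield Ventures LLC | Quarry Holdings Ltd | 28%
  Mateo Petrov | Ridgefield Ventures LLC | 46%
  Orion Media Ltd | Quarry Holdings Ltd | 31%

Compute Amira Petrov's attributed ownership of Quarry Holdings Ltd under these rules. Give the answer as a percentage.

45.42%

By sibling attribution (R1), Amira Petrov is treated as also owning Mateo Petrov's interest in Orion Media Ltd, giving 11% + 47% = 58%.
By sibling attribution (R1), Amira Petrov is treated as also owning Mateo Petrov's interest in Ridgefield Ventures LLC, giving 52% + 46% = 98%.
Chain via Orion Media Ltd (R2): 58% × 31% = 17.98% of Quarry Holdings Ltd.
Chain via Ridgefield Ventures LLC (R2): 98% × 28% = 27.44% of Quarry Holdings Ltd.
Aggregating (R3): 17.98% + 27.44% = 45.42%.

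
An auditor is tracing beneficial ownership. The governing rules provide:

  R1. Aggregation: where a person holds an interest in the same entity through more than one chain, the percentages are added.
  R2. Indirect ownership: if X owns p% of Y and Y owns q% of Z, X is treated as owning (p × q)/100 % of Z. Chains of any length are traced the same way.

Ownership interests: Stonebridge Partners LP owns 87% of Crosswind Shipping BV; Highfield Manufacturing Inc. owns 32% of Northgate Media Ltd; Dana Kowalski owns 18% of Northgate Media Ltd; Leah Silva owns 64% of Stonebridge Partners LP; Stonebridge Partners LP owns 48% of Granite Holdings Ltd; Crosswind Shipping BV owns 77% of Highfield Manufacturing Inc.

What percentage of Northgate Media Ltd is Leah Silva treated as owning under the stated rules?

13.719552%

Chain via Stonebridge Partners LP → Crosswind Shipping BV → Highfield Manufacturing Inc. (R2): 64% × 87% × 77% × 32% = 13.719552% of Northgate Media Ltd.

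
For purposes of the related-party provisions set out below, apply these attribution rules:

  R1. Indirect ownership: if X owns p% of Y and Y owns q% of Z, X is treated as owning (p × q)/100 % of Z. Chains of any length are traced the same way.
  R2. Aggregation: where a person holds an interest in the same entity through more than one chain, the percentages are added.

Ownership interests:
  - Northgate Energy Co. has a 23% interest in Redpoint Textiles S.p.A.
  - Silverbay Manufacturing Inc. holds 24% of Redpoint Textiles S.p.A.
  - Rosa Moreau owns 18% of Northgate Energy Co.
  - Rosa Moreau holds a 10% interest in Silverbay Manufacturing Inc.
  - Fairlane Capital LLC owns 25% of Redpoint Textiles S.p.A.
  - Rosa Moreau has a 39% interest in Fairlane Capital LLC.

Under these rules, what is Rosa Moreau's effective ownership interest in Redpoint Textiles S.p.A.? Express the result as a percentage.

Chain via Northgate Energy Co. (R1): 18% × 23% = 4.14% of Redpoint Textiles S.p.A.
Chain via Fairlane Capital LLC (R1): 39% × 25% = 9.75% of Redpoint Textiles S.p.A.
Chain via Silverbay Manufacturing Inc. (R1): 10% × 24% = 2.4% of Redpoint Textiles S.p.A.
Aggregating (R2): 4.14% + 9.75% + 2.4% = 16.29%.

16.29%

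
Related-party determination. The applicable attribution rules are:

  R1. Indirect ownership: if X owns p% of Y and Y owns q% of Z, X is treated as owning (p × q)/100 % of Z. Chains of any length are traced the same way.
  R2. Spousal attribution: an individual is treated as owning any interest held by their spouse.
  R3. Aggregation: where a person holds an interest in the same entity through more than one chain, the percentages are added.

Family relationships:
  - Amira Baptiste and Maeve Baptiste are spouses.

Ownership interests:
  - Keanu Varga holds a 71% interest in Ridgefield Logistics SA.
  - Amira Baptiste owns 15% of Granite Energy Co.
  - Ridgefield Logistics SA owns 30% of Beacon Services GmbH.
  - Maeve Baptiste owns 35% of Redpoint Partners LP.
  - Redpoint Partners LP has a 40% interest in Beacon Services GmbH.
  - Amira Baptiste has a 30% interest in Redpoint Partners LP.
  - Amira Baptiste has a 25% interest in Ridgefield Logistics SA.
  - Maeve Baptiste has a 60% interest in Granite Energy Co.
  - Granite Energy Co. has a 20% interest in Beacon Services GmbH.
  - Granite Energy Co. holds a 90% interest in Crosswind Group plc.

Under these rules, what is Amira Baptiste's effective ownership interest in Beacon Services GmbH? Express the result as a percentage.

48.5%

By spousal attribution (R2), Amira Baptiste is treated as also owning Maeve Baptiste's interest in Redpoint Partners LP, giving 30% + 35% = 65%.
By spousal attribution (R2), Amira Baptiste is treated as also owning Maeve Baptiste's interest in Granite Energy Co, giving 15% + 60% = 75%.
Chain via Redpoint Partners LP (R1): 65% × 40% = 26% of Beacon Services GmbH.
Chain via Ridgefield Logistics SA (R1): 25% × 30% = 7.5% of Beacon Services GmbH.
Chain via Granite Energy Co. (R1): 75% × 20% = 15% of Beacon Services GmbH.
Aggregating (R3): 26% + 7.5% + 15% = 48.5%.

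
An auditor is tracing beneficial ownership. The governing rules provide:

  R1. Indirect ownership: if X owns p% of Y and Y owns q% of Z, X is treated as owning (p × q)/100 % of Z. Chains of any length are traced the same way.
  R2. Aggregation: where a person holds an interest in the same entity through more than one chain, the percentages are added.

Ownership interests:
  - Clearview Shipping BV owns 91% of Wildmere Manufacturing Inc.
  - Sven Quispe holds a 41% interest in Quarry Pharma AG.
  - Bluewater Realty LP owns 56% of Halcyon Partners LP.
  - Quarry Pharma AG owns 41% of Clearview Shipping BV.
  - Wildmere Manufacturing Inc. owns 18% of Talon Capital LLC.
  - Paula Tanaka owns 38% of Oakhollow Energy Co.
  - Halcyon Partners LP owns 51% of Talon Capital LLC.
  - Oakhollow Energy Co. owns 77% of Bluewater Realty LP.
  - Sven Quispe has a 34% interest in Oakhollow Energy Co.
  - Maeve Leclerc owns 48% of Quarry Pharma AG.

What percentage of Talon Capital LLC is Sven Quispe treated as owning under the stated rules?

10.230486%

Chain via Quarry Pharma AG → Clearview Shipping BV → Wildmere Manufacturing Inc. (R1): 41% × 41% × 91% × 18% = 2.753478% of Talon Capital LLC.
Chain via Oakhollow Energy Co. → Bluewater Realty LP → Halcyon Partners LP (R1): 34% × 77% × 56% × 51% = 7.477008% of Talon Capital LLC.
Aggregating (R2): 2.753478% + 7.477008% = 10.230486%.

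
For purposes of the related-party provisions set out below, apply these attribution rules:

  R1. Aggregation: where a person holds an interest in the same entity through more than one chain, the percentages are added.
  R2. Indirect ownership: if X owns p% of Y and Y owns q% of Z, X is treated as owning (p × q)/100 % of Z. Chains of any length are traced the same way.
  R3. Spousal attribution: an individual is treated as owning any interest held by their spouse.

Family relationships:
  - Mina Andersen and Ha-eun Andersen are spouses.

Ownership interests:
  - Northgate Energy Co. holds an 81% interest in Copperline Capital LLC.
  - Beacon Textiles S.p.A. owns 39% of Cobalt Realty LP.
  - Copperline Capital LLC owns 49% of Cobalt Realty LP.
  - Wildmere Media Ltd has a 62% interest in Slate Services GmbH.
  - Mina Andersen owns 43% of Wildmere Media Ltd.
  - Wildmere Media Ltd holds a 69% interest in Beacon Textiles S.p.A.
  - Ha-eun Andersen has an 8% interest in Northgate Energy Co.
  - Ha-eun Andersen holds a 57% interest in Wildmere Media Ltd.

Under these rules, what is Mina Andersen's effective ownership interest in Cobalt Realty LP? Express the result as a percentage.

By spousal attribution (R3), Mina Andersen is treated as also owning Ha-eun Andersen's interest in Wildmere Media Ltd, giving 43% + 57% = 100%.
By spousal attribution (R3), Mina Andersen is treated as owning Ha-eun Andersen's 8% interest in Northgate Energy Co.
Chain via Wildmere Media Ltd → Beacon Textiles S.p.A. (R2): 100% × 69% × 39% = 26.91% of Cobalt Realty LP.
Chain via Northgate Energy Co. → Copperline Capital LLC (R2): 8% × 81% × 49% = 3.1752% of Cobalt Realty LP.
Aggregating (R1): 26.91% + 3.1752% = 30.0852%.

30.0852%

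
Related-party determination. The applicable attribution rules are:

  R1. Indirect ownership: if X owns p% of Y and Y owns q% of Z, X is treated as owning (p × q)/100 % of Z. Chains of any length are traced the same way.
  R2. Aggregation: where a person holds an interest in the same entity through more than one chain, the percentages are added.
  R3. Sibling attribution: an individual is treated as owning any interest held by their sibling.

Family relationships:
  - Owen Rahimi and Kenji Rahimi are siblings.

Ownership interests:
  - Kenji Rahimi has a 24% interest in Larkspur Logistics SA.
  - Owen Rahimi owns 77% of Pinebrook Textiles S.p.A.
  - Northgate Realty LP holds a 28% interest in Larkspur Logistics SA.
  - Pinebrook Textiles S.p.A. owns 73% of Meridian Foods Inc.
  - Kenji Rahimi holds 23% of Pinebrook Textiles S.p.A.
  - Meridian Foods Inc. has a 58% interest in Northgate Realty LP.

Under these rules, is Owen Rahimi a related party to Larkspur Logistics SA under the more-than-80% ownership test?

No

By sibling attribution (R3), Owen Rahimi is treated as also owning Kenji Rahimi's interest in Pinebrook Textiles S.p.A, giving 77% + 23% = 100%.
By sibling attribution (R3), Owen Rahimi is treated as owning Kenji Rahimi's 24% interest in Larkspur Logistics SA.
Chain via Pinebrook Textiles S.p.A. → Meridian Foods Inc. → Northgate Realty LP (R1): 100% × 73% × 58% × 28% = 11.8552% of Larkspur Logistics SA.
Direct interest in Larkspur Logistics SA: 24%.
Aggregating (R2): 11.8552% + 24% = 35.8552%.
35.8552% does not exceed the 80% threshold, so Owen is not a related party to Larkspur Logistics SA.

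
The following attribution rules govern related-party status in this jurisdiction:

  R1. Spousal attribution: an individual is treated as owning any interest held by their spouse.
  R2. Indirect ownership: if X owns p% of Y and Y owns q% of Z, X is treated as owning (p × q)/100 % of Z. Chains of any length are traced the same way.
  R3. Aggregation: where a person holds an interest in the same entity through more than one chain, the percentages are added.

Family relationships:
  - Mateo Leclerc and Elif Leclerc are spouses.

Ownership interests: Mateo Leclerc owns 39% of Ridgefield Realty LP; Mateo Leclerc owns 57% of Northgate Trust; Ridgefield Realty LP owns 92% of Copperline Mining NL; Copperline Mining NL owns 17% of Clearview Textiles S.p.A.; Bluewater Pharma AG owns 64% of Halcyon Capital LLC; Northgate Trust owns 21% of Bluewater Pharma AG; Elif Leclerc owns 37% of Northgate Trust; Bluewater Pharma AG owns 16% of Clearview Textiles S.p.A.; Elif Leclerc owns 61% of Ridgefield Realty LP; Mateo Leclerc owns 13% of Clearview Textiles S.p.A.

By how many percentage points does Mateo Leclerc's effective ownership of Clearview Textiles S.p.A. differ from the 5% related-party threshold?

26.7984

By spousal attribution (R1), Mateo Leclerc is treated as also owning Elif Leclerc's interest in Ridgefield Realty LP, giving 39% + 61% = 100%.
By spousal attribution (R1), Mateo Leclerc is treated as also owning Elif Leclerc's interest in Northgate Trust, giving 57% + 37% = 94%.
Chain via Ridgefield Realty LP → Copperline Mining NL (R2): 100% × 92% × 17% = 15.64% of Clearview Textiles S.p.A.
Chain via Northgate Trust → Bluewater Pharma AG (R2): 94% × 21% × 16% = 3.1584% of Clearview Textiles S.p.A.
Direct interest in Clearview Textiles S.p.A: 13%.
Aggregating (R3): 15.64% + 3.1584% + 13% = 31.7984%.
31.7984% exceeds the 5% threshold by 26.7984 percentage points.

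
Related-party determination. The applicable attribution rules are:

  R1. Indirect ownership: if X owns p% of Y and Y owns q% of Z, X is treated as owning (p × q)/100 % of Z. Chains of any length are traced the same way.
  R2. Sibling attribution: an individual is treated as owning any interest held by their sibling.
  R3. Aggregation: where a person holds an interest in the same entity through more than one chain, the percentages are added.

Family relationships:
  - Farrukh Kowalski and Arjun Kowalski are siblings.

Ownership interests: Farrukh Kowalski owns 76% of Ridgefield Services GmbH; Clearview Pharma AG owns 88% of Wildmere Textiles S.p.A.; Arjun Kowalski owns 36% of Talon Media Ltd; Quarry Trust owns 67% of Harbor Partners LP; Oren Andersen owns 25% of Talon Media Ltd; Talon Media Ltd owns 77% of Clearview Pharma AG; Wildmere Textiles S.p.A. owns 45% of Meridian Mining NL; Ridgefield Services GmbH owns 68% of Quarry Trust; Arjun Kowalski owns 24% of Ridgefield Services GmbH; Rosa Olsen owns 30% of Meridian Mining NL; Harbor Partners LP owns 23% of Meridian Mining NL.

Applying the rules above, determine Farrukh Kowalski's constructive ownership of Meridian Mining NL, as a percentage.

By sibling attribution (R2), Farrukh Kowalski is treated as also owning Arjun Kowalski's interest in Ridgefield Services GmbH, giving 76% + 24% = 100%.
By sibling attribution (R2), Farrukh Kowalski is treated as owning Arjun Kowalski's 36% interest in Talon Media Ltd.
Chain via Ridgefield Services GmbH → Quarry Trust → Harbor Partners LP (R1): 100% × 68% × 67% × 23% = 10.4788% of Meridian Mining NL.
Chain via Talon Media Ltd → Clearview Pharma AG → Wildmere Textiles S.p.A. (R1): 36% × 77% × 88% × 45% = 10.97712% of Meridian Mining NL.
Aggregating (R3): 10.4788% + 10.97712% = 21.45592%.

21.45592%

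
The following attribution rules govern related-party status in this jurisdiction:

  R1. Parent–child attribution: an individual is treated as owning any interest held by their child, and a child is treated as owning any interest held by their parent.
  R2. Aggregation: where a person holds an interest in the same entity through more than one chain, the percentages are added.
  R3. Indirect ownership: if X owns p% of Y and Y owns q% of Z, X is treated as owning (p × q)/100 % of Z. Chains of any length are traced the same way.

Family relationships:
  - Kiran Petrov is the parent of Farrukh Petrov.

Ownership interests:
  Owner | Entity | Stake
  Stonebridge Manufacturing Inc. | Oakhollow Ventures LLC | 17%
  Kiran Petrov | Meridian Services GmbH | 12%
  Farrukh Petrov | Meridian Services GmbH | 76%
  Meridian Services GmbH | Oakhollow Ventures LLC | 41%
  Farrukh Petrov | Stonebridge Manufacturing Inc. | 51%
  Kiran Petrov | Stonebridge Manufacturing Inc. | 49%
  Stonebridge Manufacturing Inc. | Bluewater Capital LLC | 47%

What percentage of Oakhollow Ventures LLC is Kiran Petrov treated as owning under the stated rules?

53.08%

By parent–child attribution (R1), Kiran Petrov is treated as also owning Farrukh Petrov's interest in Stonebridge Manufacturing Inc, giving 49% + 51% = 100%.
By parent–child attribution (R1), Kiran Petrov is treated as also owning Farrukh Petrov's interest in Meridian Services GmbH, giving 12% + 76% = 88%.
Chain via Stonebridge Manufacturing Inc. (R3): 100% × 17% = 17% of Oakhollow Ventures LLC.
Chain via Meridian Services GmbH (R3): 88% × 41% = 36.08% of Oakhollow Ventures LLC.
Aggregating (R2): 17% + 36.08% = 53.08%.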